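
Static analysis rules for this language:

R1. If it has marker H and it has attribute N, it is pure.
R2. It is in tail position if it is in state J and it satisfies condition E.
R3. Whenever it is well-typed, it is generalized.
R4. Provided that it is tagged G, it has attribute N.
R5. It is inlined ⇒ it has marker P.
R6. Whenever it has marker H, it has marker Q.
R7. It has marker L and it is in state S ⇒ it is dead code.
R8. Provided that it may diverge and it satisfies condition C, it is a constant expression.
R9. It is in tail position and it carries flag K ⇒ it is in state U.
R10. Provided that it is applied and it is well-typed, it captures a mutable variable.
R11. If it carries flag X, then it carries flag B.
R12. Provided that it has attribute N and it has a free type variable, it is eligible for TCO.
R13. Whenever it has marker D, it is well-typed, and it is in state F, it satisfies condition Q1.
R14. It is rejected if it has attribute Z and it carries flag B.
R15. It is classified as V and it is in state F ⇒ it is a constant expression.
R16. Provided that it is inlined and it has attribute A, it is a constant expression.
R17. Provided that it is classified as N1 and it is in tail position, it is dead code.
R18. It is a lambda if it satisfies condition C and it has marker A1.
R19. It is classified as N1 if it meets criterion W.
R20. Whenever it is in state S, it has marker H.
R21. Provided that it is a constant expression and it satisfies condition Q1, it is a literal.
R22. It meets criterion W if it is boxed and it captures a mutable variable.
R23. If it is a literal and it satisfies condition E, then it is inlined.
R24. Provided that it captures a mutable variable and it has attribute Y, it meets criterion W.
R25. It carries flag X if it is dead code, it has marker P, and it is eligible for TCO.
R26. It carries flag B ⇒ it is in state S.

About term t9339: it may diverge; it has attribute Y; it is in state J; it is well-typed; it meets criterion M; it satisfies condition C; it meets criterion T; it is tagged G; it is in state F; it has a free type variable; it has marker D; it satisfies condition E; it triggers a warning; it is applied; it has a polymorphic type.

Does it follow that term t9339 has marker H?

Yes

By R2 (it is in state J, it satisfies condition E): it is in tail position.
By R4 (it is tagged G): it has attribute N.
By R8 (it may diverge, it satisfies condition C): it is a constant expression.
By R10 (it is applied, it is well-typed): it captures a mutable variable.
By R12 (it has attribute N, it has a free type variable): it is eligible for TCO.
By R13 (it has marker D, it is well-typed, it is in state F): it satisfies condition Q1.
By R21 (it is a constant expression, it satisfies condition Q1): it is a literal.
By R23 (it is a literal, it satisfies condition E): it is inlined.
By R24 (it captures a mutable variable, it has attribute Y): it meets criterion W.
By R5 (it is inlined): it has marker P.
By R19 (it meets criterion W): it is classified as N1.
By R17 (it is classified as N1, it is in tail position): it is dead code.
By R25 (it is dead code, it has marker P, it is eligible for TCO): it carries flag X.
By R11 (it carries flag X): it carries flag B.
By R26 (it carries flag B): it is in state S.
By R20 (it is in state S): it has marker H.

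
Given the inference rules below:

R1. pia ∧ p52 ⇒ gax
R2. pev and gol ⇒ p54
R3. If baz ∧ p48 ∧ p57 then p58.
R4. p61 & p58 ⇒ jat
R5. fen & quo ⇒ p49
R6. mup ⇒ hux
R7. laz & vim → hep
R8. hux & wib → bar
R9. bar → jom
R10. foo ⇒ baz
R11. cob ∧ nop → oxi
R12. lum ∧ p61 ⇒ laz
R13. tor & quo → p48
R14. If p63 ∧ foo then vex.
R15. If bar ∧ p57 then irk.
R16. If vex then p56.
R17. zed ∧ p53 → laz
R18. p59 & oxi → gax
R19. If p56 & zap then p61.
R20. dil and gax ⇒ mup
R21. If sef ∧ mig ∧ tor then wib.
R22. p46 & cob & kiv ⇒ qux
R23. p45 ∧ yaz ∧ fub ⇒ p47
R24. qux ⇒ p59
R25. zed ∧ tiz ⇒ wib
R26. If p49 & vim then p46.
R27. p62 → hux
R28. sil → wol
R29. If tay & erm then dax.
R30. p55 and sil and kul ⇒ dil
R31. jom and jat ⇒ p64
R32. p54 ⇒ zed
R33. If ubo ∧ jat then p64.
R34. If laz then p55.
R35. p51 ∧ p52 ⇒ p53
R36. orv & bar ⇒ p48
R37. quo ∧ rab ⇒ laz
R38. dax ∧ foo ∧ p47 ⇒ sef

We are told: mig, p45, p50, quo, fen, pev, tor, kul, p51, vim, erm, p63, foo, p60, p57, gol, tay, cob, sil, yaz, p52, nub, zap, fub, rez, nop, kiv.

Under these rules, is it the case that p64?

p54  (by R2: pev, gol)
p49  (by R5: fen, quo)
baz  (by R10: foo)
oxi  (by R11: cob, nop)
p48  (by R13: tor, quo)
vex  (by R14: p63, foo)
p56  (by R16: vex)
p61  (by R19: p56, zap)
p47  (by R23: p45, yaz, fub)
p46  (by R26: p49, vim)
dax  (by R29: tay, erm)
zed  (by R32: p54)
p53  (by R35: p51, p52)
sef  (by R38: dax, foo, p47)
p58  (by R3: baz, p48, p57)
jat  (by R4: p61, p58)
laz  (by R17: zed, p53)
wib  (by R21: sef, mig, tor)
qux  (by R22: p46, cob, kiv)
p59  (by R24: qux)
p55  (by R34: laz)
gax  (by R18: p59, oxi)
dil  (by R30: p55, sil, kul)
mup  (by R20: dil, gax)
hux  (by R6: mup)
bar  (by R8: hux, wib)
jom  (by R9: bar)
p64  (by R31: jom, jat)

Yes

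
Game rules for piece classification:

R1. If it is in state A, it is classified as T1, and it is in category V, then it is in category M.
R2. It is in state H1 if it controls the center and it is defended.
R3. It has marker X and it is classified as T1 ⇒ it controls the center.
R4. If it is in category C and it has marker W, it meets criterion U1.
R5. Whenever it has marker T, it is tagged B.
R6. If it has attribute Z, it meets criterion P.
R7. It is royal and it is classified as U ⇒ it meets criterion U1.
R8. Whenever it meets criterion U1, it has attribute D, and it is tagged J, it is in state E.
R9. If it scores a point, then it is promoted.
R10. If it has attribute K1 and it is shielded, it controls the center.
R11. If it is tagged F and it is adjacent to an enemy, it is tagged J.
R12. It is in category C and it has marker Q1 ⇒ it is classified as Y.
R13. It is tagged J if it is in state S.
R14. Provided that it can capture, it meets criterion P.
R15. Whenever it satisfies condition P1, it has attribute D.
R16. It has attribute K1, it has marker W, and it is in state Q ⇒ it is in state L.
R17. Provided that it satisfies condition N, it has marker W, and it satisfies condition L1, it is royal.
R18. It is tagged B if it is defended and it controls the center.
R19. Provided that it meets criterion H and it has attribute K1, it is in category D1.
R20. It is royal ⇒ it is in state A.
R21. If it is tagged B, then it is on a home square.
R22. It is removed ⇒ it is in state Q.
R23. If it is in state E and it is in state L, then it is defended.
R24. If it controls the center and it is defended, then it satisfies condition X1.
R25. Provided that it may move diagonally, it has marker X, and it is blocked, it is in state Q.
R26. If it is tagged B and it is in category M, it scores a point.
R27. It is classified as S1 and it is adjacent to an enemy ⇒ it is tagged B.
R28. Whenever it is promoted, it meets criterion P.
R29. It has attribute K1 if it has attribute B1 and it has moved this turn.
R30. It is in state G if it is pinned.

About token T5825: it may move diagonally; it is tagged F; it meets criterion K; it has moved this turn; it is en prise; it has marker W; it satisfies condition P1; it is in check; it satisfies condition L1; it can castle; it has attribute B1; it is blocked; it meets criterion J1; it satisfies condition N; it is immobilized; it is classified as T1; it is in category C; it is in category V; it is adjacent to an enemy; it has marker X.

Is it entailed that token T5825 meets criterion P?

By R3 (it has marker X, it is classified as T1): it controls the center.
By R4 (it is in category C, it has marker W): it meets criterion U1.
By R11 (it is tagged F, it is adjacent to an enemy): it is tagged J.
By R15 (it satisfies condition P1): it has attribute D.
By R17 (it satisfies condition N, it has marker W, it satisfies condition L1): it is royal.
By R20 (it is royal): it is in state A.
By R25 (it may move diagonally, it has marker X, it is blocked): it is in state Q.
By R29 (it has attribute B1, it has moved this turn): it has attribute K1.
By R1 (it is in state A, it is classified as T1, it is in category V): it is in category M.
By R8 (it meets criterion U1, it has attribute D, it is tagged J): it is in state E.
By R16 (it has attribute K1, it has marker W, it is in state Q): it is in state L.
By R23 (it is in state E, it is in state L): it is defended.
By R18 (it is defended, it controls the center): it is tagged B.
By R26 (it is tagged B, it is in category M): it scores a point.
By R9 (it scores a point): it is promoted.
By R28 (it is promoted): it meets criterion P.

Yes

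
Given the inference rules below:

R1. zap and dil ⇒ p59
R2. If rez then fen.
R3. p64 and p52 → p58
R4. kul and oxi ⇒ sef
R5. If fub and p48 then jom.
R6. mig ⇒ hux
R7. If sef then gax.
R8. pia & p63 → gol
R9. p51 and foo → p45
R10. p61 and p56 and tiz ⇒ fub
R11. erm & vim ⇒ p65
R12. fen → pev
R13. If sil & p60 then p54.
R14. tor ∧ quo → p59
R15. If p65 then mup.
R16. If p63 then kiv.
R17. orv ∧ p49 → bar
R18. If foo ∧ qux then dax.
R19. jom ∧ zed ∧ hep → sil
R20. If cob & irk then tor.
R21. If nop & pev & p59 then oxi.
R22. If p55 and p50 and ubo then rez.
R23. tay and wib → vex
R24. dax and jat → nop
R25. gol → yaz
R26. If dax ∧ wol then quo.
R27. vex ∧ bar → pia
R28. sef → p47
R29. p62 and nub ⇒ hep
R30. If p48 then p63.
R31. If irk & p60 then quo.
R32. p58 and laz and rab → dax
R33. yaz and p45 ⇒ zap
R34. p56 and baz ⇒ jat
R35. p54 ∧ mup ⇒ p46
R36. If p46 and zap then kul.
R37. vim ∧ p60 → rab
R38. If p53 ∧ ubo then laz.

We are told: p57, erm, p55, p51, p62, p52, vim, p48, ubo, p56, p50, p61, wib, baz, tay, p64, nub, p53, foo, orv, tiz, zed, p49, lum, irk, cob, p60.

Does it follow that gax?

Yes

p58  (by R3: p64, p52)
p45  (by R9: p51, foo)
fub  (by R10: p61, p56, tiz)
p65  (by R11: erm, vim)
mup  (by R15: p65)
bar  (by R17: orv, p49)
tor  (by R20: cob, irk)
rez  (by R22: p55, p50, ubo)
vex  (by R23: tay, wib)
pia  (by R27: vex, bar)
hep  (by R29: p62, nub)
p63  (by R30: p48)
quo  (by R31: irk, p60)
jat  (by R34: p56, baz)
rab  (by R37: vim, p60)
laz  (by R38: p53, ubo)
fen  (by R2: rez)
jom  (by R5: fub, p48)
gol  (by R8: pia, p63)
pev  (by R12: fen)
p59  (by R14: tor, quo)
sil  (by R19: jom, zed, hep)
yaz  (by R25: gol)
dax  (by R32: p58, laz, rab)
zap  (by R33: yaz, p45)
p54  (by R13: sil, p60)
nop  (by R24: dax, jat)
p46  (by R35: p54, mup)
kul  (by R36: p46, zap)
oxi  (by R21: nop, pev, p59)
sef  (by R4: kul, oxi)
gax  (by R7: sef)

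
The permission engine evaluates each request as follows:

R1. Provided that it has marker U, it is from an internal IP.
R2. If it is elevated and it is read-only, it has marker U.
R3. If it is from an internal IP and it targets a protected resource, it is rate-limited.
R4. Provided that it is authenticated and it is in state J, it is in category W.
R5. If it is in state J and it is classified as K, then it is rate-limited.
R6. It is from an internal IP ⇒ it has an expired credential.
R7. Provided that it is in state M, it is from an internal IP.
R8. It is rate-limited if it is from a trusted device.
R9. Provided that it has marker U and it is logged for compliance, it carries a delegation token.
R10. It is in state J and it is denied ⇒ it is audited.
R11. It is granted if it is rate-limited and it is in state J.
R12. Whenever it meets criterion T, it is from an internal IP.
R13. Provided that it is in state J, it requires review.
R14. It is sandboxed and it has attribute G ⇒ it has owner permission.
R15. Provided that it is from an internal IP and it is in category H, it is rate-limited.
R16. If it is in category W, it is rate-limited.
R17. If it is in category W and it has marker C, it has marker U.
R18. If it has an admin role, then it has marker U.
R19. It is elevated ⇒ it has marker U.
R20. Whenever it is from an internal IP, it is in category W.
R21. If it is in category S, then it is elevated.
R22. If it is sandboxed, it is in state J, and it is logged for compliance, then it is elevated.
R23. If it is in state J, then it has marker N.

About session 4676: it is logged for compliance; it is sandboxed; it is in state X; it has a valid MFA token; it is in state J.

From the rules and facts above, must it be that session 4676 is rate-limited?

By R22 (it is sandboxed, it is in state J, it is logged for compliance): it is elevated.
By R19 (it is elevated): it has marker U.
By R1 (it has marker U): it is from an internal IP.
By R20 (it is from an internal IP): it is in category W.
By R16 (it is in category W): it is rate-limited.

Yes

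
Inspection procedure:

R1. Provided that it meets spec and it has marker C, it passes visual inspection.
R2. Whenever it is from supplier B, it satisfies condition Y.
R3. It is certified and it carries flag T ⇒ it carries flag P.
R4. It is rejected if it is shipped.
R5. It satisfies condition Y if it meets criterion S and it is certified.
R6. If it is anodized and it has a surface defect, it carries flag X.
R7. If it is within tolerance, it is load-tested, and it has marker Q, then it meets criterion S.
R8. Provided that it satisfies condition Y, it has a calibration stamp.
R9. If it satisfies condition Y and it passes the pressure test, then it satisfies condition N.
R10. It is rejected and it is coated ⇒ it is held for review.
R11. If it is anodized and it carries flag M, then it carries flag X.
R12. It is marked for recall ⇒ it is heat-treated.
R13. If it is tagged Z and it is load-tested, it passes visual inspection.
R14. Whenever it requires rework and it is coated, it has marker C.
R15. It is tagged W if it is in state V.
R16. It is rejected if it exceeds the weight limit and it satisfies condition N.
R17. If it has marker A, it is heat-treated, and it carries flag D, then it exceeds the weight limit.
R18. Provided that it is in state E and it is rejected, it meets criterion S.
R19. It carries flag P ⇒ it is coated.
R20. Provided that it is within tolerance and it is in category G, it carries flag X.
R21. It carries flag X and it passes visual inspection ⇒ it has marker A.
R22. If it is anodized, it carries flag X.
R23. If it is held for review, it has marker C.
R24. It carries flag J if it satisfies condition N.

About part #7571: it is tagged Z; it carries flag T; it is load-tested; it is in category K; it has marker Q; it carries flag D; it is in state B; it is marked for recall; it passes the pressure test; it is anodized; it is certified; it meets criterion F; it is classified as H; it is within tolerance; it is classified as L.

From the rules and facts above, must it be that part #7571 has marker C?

By R3 (it is certified, it carries flag T): it carries flag P.
By R7 (it is within tolerance, it is load-tested, it has marker Q): it meets criterion S.
By R12 (it is marked for recall): it is heat-treated.
By R13 (it is tagged Z, it is load-tested): it passes visual inspection.
By R19 (it carries flag P): it is coated.
By R22 (it is anodized): it carries flag X.
By R5 (it meets criterion S, it is certified): it satisfies condition Y.
By R9 (it satisfies condition Y, it passes the pressure test): it satisfies condition N.
By R21 (it carries flag X, it passes visual inspection): it has marker A.
By R17 (it has marker A, it is heat-treated, it carries flag D): it exceeds the weight limit.
By R16 (it exceeds the weight limit, it satisfies condition N): it is rejected.
By R10 (it is rejected, it is coated): it is held for review.
By R23 (it is held for review): it has marker C.

Yes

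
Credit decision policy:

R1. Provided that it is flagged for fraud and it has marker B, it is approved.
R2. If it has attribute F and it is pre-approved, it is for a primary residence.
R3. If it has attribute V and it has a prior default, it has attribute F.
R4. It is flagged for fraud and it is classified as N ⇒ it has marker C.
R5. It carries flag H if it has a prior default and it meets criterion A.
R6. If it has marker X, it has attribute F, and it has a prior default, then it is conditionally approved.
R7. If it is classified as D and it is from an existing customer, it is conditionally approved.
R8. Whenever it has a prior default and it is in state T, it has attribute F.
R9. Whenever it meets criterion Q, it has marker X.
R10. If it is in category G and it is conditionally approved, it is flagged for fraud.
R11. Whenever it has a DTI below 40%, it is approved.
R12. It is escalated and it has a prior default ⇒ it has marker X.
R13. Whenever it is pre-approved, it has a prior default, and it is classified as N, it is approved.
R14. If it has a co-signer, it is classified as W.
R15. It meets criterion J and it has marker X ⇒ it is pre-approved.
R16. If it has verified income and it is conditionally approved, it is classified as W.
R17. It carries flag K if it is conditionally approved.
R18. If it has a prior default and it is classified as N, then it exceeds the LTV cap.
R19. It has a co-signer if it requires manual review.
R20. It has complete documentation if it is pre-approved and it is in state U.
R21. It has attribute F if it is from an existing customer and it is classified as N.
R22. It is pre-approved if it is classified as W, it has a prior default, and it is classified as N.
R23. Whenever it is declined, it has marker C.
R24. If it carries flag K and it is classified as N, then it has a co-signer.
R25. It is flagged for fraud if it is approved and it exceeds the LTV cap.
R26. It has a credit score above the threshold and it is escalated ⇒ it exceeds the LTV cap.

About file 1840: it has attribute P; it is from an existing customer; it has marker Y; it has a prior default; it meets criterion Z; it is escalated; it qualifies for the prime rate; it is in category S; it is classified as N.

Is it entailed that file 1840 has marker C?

By R12 (it is escalated, it has a prior default): it has marker X.
By R18 (it has a prior default, it is classified as N): it exceeds the LTV cap.
By R21 (it is from an existing customer, it is classified as N): it has attribute F.
By R6 (it has marker X, it has attribute F, it has a prior default): it is conditionally approved.
By R17 (it is conditionally approved): it carries flag K.
By R24 (it carries flag K, it is classified as N): it has a co-signer.
By R14 (it has a co-signer): it is classified as W.
By R22 (it is classified as W, it has a prior default, it is classified as N): it is pre-approved.
By R13 (it is pre-approved, it has a prior default, it is classified as N): it is approved.
By R25 (it is approved, it exceeds the LTV cap): it is flagged for fraud.
By R4 (it is flagged for fraud, it is classified as N): it has marker C.

Yes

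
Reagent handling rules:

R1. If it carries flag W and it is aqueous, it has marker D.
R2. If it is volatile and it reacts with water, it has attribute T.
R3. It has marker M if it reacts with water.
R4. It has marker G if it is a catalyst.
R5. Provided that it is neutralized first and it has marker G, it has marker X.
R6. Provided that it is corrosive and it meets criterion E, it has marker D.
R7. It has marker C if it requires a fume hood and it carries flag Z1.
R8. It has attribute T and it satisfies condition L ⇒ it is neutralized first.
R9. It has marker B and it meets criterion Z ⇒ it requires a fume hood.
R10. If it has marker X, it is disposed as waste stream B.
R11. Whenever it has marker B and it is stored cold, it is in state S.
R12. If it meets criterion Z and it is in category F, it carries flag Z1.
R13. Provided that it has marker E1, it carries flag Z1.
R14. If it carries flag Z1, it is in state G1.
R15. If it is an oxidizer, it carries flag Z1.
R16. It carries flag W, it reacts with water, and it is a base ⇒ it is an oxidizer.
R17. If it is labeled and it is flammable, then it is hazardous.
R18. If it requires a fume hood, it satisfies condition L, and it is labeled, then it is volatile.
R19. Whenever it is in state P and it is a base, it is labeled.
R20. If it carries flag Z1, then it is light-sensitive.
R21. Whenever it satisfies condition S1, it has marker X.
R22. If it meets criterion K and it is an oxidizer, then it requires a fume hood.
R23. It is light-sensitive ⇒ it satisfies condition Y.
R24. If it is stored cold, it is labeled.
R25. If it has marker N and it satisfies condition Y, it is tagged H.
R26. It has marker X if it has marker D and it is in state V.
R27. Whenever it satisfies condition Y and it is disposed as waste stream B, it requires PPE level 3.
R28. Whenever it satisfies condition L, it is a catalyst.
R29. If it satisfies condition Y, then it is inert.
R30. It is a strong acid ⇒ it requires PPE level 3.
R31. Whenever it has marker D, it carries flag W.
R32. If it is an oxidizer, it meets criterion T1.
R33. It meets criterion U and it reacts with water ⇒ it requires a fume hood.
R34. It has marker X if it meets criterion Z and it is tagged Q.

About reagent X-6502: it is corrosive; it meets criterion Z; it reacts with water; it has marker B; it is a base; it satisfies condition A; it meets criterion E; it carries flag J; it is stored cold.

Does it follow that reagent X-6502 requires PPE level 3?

Forward chaining from the given facts derives: has marker M, has marker D, requires a fume hood, is in state S, is labeled, carries flag W, is an oxidizer, meets criterion T1, carries flag Z1, is light-sensitive, satisfies condition Y, is inert, has marker C, is in state G1.
Rules concluding "it requires PPE level 3": R27 needs "it is disposed as waste stream B"; R30 needs "it is a strong acid" — none of these are established.

No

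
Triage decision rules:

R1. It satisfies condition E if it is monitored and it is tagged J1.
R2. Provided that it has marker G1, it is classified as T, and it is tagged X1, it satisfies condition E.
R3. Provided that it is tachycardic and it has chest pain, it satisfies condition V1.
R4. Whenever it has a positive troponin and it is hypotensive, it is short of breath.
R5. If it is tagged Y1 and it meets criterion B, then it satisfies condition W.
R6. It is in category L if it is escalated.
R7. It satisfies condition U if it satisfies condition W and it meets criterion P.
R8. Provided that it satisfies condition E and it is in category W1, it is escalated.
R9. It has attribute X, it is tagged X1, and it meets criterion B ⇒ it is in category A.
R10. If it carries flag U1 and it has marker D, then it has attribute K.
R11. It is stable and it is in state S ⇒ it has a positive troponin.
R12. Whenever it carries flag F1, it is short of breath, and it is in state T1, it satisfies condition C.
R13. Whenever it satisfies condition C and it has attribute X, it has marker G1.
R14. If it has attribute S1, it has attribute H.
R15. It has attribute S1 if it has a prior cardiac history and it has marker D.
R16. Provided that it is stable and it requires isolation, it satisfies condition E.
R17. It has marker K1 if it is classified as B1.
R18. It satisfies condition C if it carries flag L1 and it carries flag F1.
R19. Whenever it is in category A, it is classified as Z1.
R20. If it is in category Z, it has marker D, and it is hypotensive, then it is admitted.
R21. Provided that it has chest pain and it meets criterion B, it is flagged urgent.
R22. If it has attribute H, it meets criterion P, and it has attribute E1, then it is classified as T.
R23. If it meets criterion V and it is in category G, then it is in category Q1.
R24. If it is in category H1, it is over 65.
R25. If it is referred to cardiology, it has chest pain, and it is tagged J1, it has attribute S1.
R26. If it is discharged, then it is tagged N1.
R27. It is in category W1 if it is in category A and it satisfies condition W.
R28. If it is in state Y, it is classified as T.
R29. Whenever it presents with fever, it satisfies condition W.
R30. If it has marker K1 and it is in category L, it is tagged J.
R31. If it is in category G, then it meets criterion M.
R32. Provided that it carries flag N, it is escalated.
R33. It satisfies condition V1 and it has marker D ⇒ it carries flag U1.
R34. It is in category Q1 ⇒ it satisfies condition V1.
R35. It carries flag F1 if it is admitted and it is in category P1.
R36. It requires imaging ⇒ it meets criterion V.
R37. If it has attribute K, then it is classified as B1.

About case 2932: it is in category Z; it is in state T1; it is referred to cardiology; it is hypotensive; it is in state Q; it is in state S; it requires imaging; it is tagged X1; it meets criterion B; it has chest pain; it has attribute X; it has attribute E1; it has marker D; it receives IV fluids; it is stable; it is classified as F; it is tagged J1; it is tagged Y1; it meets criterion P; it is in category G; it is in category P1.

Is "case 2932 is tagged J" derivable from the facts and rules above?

Yes

By R5 (it is tagged Y1, it meets criterion B): it satisfies condition W.
By R9 (it has attribute X, it is tagged X1, it meets criterion B): it is in category A.
By R11 (it is stable, it is in state S): it has a positive troponin.
By R20 (it is in category Z, it has marker D, it is hypotensive): it is admitted.
By R25 (it is referred to cardiology, it has chest pain, it is tagged J1): it has attribute S1.
By R27 (it is in category A, it satisfies condition W): it is in category W1.
By R35 (it is admitted, it is in category P1): it carries flag F1.
By R36 (it requires imaging): it meets criterion V.
By R4 (it has a positive troponin, it is hypotensive): it is short of breath.
By R12 (it carries flag F1, it is short of breath, it is in state T1): it satisfies condition C.
By R13 (it satisfies condition C, it has attribute X): it has marker G1.
By R14 (it has attribute S1): it has attribute H.
By R22 (it has attribute H, it meets criterion P, it has attribute E1): it is classified as T.
By R23 (it meets criterion V, it is in category G): it is in category Q1.
By R34 (it is in category Q1): it satisfies condition V1.
By R2 (it has marker G1, it is classified as T, it is tagged X1): it satisfies condition E.
By R8 (it satisfies condition E, it is in category W1): it is escalated.
By R33 (it satisfies condition V1, it has marker D): it carries flag U1.
By R6 (it is escalated): it is in category L.
By R10 (it carries flag U1, it has marker D): it has attribute K.
By R37 (it has attribute K): it is classified as B1.
By R17 (it is classified as B1): it has marker K1.
By R30 (it has marker K1, it is in category L): it is tagged J.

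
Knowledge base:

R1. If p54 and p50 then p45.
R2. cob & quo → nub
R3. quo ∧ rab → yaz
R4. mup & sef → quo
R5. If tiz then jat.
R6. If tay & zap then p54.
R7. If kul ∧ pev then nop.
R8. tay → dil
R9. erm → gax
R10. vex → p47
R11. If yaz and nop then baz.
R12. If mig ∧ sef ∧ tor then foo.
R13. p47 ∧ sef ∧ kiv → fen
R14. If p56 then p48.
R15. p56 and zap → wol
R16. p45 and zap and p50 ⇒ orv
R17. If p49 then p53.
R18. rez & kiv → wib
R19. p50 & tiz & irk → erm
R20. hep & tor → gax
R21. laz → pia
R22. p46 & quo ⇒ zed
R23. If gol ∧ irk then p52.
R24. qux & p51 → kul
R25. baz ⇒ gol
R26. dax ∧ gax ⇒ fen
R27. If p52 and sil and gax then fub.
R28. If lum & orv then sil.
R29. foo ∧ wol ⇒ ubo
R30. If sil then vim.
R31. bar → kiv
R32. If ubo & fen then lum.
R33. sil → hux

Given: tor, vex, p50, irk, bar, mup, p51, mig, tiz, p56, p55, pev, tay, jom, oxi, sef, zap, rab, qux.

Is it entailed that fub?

quo  (by R4: mup, sef)
p54  (by R6: tay, zap)
p47  (by R10: vex)
foo  (by R12: mig, sef, tor)
wol  (by R15: p56, zap)
erm  (by R19: p50, tiz, irk)
kul  (by R24: qux, p51)
ubo  (by R29: foo, wol)
kiv  (by R31: bar)
p45  (by R1: p54, p50)
yaz  (by R3: quo, rab)
nop  (by R7: kul, pev)
gax  (by R9: erm)
baz  (by R11: yaz, nop)
fen  (by R13: p47, sef, kiv)
orv  (by R16: p45, zap, p50)
gol  (by R25: baz)
lum  (by R32: ubo, fen)
p52  (by R23: gol, irk)
sil  (by R28: lum, orv)
fub  (by R27: p52, sil, gax)

Yes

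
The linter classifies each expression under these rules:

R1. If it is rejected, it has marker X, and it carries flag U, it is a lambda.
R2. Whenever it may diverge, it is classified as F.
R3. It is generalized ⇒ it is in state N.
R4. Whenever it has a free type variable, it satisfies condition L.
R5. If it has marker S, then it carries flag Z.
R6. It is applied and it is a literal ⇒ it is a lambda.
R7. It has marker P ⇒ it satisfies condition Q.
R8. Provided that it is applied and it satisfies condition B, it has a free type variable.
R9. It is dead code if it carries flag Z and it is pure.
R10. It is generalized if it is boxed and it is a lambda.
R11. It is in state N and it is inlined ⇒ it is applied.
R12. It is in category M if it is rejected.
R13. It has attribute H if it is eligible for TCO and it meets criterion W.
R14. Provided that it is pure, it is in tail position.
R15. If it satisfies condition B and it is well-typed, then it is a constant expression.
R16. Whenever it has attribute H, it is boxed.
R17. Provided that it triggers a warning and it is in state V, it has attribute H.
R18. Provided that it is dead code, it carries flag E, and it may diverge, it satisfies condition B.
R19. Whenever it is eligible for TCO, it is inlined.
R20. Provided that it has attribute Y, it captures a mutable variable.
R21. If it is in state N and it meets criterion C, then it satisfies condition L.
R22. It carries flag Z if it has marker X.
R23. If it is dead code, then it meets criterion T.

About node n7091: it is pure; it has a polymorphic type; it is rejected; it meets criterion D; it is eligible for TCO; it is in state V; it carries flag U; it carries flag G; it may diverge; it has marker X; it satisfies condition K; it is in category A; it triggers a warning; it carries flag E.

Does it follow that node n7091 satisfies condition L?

By R1 (it is rejected, it has marker X, it carries flag U): it is a lambda.
By R17 (it triggers a warning, it is in state V): it has attribute H.
By R19 (it is eligible for TCO): it is inlined.
By R22 (it has marker X): it carries flag Z.
By R9 (it carries flag Z, it is pure): it is dead code.
By R16 (it has attribute H): it is boxed.
By R18 (it is dead code, it carries flag E, it may diverge): it satisfies condition B.
By R10 (it is boxed, it is a lambda): it is generalized.
By R3 (it is generalized): it is in state N.
By R11 (it is in state N, it is inlined): it is applied.
By R8 (it is applied, it satisfies condition B): it has a free type variable.
By R4 (it has a free type variable): it satisfies condition L.

Yes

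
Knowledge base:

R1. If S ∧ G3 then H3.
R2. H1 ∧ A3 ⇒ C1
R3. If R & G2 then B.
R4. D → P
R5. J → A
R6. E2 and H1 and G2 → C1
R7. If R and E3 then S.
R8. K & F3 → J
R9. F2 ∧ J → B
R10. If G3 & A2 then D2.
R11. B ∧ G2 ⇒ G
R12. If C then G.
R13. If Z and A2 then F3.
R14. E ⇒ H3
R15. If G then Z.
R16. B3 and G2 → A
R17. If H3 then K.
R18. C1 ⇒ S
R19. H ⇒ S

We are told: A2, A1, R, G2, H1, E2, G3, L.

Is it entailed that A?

B  (by R3: R, G2)
C1  (by R6: E2, H1, G2)
G  (by R11: B, G2)
Z  (by R15: G)
S  (by R18: C1)
H3  (by R1: S, G3)
F3  (by R13: Z, A2)
K  (by R17: H3)
J  (by R8: K, F3)
A  (by R5: J)

Yes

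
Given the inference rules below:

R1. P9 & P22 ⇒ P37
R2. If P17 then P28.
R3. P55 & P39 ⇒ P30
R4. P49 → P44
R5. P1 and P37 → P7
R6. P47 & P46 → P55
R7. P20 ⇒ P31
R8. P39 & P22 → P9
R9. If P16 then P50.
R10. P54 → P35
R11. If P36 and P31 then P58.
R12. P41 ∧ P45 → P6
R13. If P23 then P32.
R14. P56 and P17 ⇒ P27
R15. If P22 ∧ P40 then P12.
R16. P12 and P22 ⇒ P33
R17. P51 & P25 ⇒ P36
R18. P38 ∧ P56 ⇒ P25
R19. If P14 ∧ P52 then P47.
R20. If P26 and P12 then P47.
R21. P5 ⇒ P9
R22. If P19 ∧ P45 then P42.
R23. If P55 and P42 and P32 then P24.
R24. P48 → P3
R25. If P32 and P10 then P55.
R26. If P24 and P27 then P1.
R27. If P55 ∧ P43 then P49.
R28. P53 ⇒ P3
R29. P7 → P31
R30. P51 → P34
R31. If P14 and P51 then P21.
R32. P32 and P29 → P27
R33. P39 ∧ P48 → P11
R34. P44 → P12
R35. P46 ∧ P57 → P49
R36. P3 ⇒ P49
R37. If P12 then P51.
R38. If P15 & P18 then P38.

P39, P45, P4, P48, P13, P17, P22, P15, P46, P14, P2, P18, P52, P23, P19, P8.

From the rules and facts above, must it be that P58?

No

Forward chaining from the given facts derives: P28, P9, P32, P47, P42, P3, P11, P49, P38, P37, P44, P55, P24, P12, P51, P30, P33, P34, P21.
The only rule concluding P58 is R11, which needs P36; that is never established.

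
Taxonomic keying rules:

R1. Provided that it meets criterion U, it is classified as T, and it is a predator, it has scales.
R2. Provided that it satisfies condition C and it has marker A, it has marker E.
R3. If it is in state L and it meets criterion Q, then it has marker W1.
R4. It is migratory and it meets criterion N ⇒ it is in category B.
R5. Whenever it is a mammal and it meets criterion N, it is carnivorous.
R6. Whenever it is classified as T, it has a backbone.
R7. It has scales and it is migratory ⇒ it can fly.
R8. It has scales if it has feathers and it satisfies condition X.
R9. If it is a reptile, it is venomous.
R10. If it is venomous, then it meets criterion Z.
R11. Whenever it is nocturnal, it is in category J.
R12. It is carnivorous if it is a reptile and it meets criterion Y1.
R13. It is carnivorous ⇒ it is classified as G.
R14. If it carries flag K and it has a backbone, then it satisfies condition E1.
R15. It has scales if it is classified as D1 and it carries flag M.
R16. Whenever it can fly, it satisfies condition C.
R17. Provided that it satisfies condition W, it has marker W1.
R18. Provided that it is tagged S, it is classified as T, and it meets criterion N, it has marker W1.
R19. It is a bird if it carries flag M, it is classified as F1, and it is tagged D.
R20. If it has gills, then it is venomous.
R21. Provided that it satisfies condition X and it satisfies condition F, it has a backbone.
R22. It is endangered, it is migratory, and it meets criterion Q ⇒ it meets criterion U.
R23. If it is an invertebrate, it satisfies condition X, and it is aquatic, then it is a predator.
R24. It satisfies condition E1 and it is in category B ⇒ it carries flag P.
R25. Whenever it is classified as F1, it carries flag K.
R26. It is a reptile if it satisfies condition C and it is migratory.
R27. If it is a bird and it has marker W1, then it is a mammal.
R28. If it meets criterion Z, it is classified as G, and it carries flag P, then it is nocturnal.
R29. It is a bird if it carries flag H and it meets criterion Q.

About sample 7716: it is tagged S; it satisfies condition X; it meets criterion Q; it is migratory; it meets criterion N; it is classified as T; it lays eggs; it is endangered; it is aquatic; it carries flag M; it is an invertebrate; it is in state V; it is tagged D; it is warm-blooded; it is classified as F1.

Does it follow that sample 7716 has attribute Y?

Forward chaining from the given facts derives: is in category B, has a backbone, has marker W1, is a bird, meets criterion U, is a predator, carries flag K, is a mammal, has scales, is carnivorous, can fly, is classified as G, satisfies condition E1, satisfies condition C, carries flag P, is a reptile, is venomous, meets criterion Z, is nocturnal, is in category J.
No rule has "it has attribute Y" as its conclusion, and it is not among the given facts.

No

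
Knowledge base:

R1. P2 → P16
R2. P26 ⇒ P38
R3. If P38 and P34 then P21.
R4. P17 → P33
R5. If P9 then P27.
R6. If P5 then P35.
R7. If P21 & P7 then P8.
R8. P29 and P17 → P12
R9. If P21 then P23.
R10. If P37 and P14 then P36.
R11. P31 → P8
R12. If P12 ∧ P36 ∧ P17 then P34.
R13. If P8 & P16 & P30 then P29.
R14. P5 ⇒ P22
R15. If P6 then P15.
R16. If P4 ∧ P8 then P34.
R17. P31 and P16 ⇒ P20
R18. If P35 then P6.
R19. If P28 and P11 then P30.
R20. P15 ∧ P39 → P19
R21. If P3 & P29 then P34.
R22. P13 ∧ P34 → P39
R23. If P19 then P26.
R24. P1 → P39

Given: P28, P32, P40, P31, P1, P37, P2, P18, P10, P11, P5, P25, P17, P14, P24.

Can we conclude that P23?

P16  (by R1: P2)
P35  (by R6: P5)
P36  (by R10: P37, P14)
P8  (by R11: P31)
P6  (by R18: P35)
P30  (by R19: P28, P11)
P39  (by R24: P1)
P29  (by R13: P8, P16, P30)
P15  (by R15: P6)
P19  (by R20: P15, P39)
P26  (by R23: P19)
P38  (by R2: P26)
P12  (by R8: P29, P17)
P34  (by R12: P12, P36, P17)
P21  (by R3: P38, P34)
P23  (by R9: P21)

Yes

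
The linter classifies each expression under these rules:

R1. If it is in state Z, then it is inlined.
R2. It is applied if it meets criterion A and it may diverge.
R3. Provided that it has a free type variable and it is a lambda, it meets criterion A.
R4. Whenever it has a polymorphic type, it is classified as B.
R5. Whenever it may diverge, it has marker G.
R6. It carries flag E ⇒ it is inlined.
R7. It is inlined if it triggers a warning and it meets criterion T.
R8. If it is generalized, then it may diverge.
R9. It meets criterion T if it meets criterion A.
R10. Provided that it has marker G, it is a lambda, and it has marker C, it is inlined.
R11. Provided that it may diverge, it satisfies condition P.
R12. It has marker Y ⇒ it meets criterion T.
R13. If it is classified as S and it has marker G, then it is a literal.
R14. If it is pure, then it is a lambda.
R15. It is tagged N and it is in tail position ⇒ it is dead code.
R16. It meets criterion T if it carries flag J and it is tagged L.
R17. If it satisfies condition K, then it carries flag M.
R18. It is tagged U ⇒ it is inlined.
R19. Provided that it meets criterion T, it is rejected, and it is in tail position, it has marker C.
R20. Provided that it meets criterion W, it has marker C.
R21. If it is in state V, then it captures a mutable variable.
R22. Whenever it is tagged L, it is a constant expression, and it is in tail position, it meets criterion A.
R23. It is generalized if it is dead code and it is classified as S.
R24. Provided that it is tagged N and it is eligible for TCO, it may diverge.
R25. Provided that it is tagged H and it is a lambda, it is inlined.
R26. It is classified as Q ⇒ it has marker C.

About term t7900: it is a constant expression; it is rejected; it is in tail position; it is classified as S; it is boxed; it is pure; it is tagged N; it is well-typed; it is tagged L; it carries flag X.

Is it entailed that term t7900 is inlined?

Yes

By R14 (it is pure): it is a lambda.
By R15 (it is tagged N, it is in tail position): it is dead code.
By R22 (it is tagged L, it is a constant expression, it is in tail position): it meets criterion A.
By R23 (it is dead code, it is classified as S): it is generalized.
By R8 (it is generalized): it may diverge.
By R9 (it meets criterion A): it meets criterion T.
By R19 (it meets criterion T, it is rejected, it is in tail position): it has marker C.
By R5 (it may diverge): it has marker G.
By R10 (it has marker G, it is a lambda, it has marker C): it is inlined.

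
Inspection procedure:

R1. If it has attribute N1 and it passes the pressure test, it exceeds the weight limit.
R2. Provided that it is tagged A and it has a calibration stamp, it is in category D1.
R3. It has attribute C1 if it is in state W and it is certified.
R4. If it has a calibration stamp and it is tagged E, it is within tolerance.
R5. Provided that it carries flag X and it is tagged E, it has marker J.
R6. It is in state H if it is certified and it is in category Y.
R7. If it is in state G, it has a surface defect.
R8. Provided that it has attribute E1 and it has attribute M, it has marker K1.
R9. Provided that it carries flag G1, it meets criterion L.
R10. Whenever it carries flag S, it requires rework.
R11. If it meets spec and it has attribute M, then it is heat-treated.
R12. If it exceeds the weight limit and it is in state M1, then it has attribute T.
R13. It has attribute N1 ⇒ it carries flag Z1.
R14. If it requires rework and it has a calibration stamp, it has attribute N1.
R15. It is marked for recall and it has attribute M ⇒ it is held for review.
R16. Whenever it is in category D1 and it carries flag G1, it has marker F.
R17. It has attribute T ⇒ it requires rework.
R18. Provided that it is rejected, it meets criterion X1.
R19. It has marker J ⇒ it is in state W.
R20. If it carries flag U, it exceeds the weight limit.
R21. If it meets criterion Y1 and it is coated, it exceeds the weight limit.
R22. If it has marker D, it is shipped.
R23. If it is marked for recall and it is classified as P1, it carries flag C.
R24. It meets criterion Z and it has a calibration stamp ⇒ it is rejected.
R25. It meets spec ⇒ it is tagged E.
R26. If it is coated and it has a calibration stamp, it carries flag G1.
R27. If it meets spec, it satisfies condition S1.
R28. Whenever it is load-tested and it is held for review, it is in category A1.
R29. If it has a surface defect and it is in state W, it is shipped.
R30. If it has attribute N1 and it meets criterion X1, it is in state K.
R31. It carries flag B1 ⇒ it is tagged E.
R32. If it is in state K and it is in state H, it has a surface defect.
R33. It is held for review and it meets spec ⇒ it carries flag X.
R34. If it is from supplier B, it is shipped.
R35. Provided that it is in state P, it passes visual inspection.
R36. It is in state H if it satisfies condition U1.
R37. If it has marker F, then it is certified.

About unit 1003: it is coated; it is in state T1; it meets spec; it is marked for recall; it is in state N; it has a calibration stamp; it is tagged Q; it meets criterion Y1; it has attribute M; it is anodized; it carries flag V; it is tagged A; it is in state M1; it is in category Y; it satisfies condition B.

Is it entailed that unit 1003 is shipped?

No

Forward chaining from the given facts derives: is in category D1, is heat-treated, is held for review, exceeds the weight limit, is tagged E, carries flag G1, satisfies condition S1, carries flag X, is within tolerance, has marker J, meets criterion L, has attribute T, has marker F, requires rework, is in state W, is certified, has attribute C1, is in state H, has attribute N1, carries flag Z1.
Rules concluding "it is shipped": R22 needs "it has marker D"; R29 needs "it has a surface defect"; R34 needs "it is from supplier B" — none of these are established.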